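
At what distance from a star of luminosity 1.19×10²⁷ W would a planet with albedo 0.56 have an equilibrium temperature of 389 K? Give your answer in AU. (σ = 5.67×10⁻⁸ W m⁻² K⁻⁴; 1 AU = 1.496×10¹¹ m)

d ≈ 0.599 AU

From T_eq⁴ = L(1−A)/(16πσd²): d = √[L(1−A)/(16πσT_eq⁴)].
d = √[1.19×10²⁷ × 0.44 / (16π × 5.67×10⁻⁸ × (389)⁴)] = 8.96×10¹⁰ m = 0.599 AU.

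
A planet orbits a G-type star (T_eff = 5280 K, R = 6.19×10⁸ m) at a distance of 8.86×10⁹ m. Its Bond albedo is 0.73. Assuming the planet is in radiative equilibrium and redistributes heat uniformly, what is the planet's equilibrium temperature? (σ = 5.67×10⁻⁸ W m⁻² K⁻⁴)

L = 4πR_⋆²σT_⋆⁴ = 4π(6.19×10⁸)² × 5.67×10⁻⁸ × (5280)⁴ = 2.12×10²⁶ W.
S = L/(4πd²) = 2.15×10⁵ W m⁻².
Energy balance: absorbed = emitted ⇒ πR²·S(1−A) = 4πR²·σT_eq⁴, so T_eq⁴ = S(1−A)/(4σ).
T_eq = [2.15×10⁵ × 0.27 / (4 × 5.67×10⁻⁸)]^(1/4) = (2.56×10¹¹)^(1/4) = 711 K.

T_eq ≈ 711 K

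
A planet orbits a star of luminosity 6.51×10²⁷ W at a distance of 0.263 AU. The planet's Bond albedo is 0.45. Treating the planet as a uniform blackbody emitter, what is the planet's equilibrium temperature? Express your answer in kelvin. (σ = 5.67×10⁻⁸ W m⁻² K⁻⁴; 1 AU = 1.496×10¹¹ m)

T_eq ≈ 949 K

d = 0.263 AU = 3.93×10¹⁰ m.
Flux: S = L/(4πd²) = 6.51×10²⁷/(4π×(3.93×10¹⁰)²) = 3.35×10⁵ W m⁻².
Energy balance: absorbed = emitted ⇒ πR²·S(1−A) = 4πR²·σT_eq⁴, so T_eq⁴ = S(1−A)/(4σ).
T_eq = [3.35×10⁵ × 0.55 / (4 × 5.67×10⁻⁸)]^(1/4) = (8.12×10¹¹)^(1/4) = 949 K.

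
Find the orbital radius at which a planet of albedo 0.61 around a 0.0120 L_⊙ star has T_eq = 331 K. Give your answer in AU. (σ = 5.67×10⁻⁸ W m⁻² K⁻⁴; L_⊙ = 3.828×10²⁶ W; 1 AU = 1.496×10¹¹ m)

L = 0.0120 × 3.828×10²⁶ = 4.59×10²⁴ W.
From T_eq⁴ = L(1−A)/(16πσd²): d = √[L(1−A)/(16πσT_eq⁴)].
d = √[4.59×10²⁴ × 0.39 / (16π × 5.67×10⁻⁸ × (331)⁴)] = 7.24×10⁹ m = 0.0484 AU.

d ≈ 0.0484 AU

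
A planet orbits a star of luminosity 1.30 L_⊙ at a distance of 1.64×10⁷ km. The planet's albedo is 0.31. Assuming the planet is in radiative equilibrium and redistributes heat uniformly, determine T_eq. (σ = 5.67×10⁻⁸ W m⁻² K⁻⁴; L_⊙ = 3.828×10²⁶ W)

d = 1.64×10⁷ km = 1.64×10¹⁰ m.
L = 1.30 × 3.828×10²⁶ = 4.98×10²⁶ W.
Flux: S = L/(4πd²) = 4.98×10²⁶/(4π×(1.64×10¹⁰)²) = 1.47×10⁵ W m⁻².
Energy balance: absorbed = emitted ⇒ πR²·S(1−A) = 4πR²·σT_eq⁴, so T_eq⁴ = S(1−A)/(4σ).
T_eq = [1.47×10⁵ × 0.69 / (4 × 5.67×10⁻⁸)]^(1/4) = (4.48×10¹¹)^(1/4) = 818 K.

T_eq ≈ 818 K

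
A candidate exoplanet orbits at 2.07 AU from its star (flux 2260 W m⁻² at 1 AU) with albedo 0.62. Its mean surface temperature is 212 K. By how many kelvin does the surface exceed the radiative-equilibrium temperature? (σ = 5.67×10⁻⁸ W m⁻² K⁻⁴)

ΔT ≈ 39.6 K

S = 2260/2.07² = 527.4 W m⁻².
T_eq = [S(1−A)/(4σ)]^(1/4) = [527.4×0.38/(4×5.67×10⁻⁸)]^(1/4) = 172.4 K.
ΔT = T_surf − T_eq = 212 − 172.4.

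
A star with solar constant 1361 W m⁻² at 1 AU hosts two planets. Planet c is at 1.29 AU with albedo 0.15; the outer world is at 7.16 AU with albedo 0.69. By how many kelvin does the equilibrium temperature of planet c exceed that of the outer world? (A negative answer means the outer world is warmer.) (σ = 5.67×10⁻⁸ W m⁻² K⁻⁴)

T_eq = [S₀(1−A)/(4σd²)]^(1/4), so T ∝ (1−A)^(1/4) / √d.
T₁ = [1361×0.85/(4×5.67×10⁻⁸×1.29²)]^(1/4) = 235.30 K.
T₂ = [1361×0.31/(4×5.67×10⁻⁸×7.16²)]^(1/4) = 77.61 K.

ΔT ≈ 157.7 K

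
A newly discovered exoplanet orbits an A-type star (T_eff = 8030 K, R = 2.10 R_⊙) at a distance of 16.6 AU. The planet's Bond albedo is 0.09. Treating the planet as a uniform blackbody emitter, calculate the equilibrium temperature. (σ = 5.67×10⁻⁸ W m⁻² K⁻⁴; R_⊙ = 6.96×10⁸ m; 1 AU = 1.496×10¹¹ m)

T_eq ≈ 135 K

R_⋆ = 2.10 × 6.96×10⁸ = 1.46×10⁹ m.
d = 16.6 AU = 2.48×10¹² m.
L = 4πR_⋆²σT_⋆⁴ = 4π(1.46×10⁹)² × 5.67×10⁻⁸ × (8030)⁴ = 6.33×10²⁷ W.
S = L/(4πd²) = 81.7 W m⁻².
Energy balance: absorbed = emitted ⇒ πR²·S(1−A) = 4πR²·σT_eq⁴, so T_eq⁴ = S(1−A)/(4σ).
T_eq = [81.7 × 0.91 / (4 × 5.67×10⁻⁸)]^(1/4) = (3.28×10⁸)^(1/4) = 135 K.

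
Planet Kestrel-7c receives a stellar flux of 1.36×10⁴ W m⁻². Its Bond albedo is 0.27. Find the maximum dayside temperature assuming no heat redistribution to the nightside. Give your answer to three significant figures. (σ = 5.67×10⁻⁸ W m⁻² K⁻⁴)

T_ss ≈ 647 K

With no redistribution each surface element balances locally: S(1−A) = σT⁴.
T = [1.36×10⁴ × 0.73 / 5.67×10⁻⁸]^(1/4) = (1.75×10¹¹)^(1/4) = 647 K.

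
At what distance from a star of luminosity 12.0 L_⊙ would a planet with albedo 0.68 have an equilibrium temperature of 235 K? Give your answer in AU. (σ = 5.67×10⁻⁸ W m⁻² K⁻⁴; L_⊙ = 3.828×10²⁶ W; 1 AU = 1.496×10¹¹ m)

d ≈ 2.75 AU

L = 12.0 × 3.828×10²⁶ = 4.59×10²⁷ W.
From T_eq⁴ = L(1−A)/(16πσd²): d = √[L(1−A)/(16πσT_eq⁴)].
d = √[4.59×10²⁷ × 0.32 / (16π × 5.67×10⁻⁸ × (235)⁴)] = 4.11×10¹¹ m = 2.75 AU.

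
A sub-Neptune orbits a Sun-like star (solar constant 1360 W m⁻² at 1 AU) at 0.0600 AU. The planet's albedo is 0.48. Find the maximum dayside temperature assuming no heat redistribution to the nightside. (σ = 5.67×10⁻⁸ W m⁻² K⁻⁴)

Flux at 0.0600 AU: S = 1360/0.0600² = 3.78×10⁵ W m⁻².
With no redistribution each surface element balances locally: S(1−A) = σT⁴.
T = [3.78×10⁵ × 0.52 / 5.67×10⁻⁸]^(1/4) = (3.46×10¹²)^(1/4) = 1360 K.

T_ss ≈ 1360 K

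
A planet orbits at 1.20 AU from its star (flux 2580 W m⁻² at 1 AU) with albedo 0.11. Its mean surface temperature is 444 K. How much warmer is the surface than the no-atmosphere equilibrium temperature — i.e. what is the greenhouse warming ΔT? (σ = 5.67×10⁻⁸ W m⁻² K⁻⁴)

S = 2580/1.20² = 1792 W m⁻².
T_eq = [S(1−A)/(4σ)]^(1/4) = [1792×0.89/(4×5.67×10⁻⁸)]^(1/4) = 289.6 K.
ΔT = T_surf − T_eq = 444 − 289.6.

ΔT ≈ 154.4 K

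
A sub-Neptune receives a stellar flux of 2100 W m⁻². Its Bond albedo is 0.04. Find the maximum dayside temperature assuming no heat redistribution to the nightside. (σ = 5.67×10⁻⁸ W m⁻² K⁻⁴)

T_ss ≈ 434 K

With no redistribution each surface element balances locally: S(1−A) = σT⁴.
T = [2100 × 0.96 / 5.67×10⁻⁸]^(1/4) = (3.56×10¹⁰)^(1/4) = 434 K.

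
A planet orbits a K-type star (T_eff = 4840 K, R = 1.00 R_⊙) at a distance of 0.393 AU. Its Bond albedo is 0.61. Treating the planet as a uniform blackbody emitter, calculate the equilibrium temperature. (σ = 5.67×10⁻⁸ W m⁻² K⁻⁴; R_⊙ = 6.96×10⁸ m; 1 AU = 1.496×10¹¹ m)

R_⋆ = 1.00 × 6.96×10⁸ = 6.96×10⁸ m.
d = 0.393 AU = 5.88×10¹⁰ m.
L = 4πR_⋆²σT_⋆⁴ = 4π(6.96×10⁸)² × 5.67×10⁻⁸ × (4840)⁴ = 1.89×10²⁶ W.
S = L/(4πd²) = 4360 W m⁻².
Energy balance: absorbed = emitted ⇒ πR²·S(1−A) = 4πR²·σT_eq⁴, so T_eq⁴ = S(1−A)/(4σ).
T_eq = [4360 × 0.39 / (4 × 5.67×10⁻⁸)]^(1/4) = (7.50×10⁹)^(1/4) = 294 K.

T_eq ≈ 294 K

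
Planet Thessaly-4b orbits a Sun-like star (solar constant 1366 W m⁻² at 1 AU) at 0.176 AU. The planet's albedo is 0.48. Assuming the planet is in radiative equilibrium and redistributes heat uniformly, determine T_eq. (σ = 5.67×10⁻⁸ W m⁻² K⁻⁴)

T_eq ≈ 564 K

Flux at 0.176 AU: S = 1366/0.176² = 4.41×10⁴ W m⁻².
Energy balance: absorbed = emitted ⇒ πR²·S(1−A) = 4πR²·σT_eq⁴, so T_eq⁴ = S(1−A)/(4σ).
T_eq = [4.41×10⁴ × 0.52 / (4 × 5.67×10⁻⁸)]^(1/4) = (1.01×10¹¹)^(1/4) = 564 K.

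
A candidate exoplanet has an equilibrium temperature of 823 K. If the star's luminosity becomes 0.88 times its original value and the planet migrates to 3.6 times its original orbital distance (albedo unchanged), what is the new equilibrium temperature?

T_eq ≈ 420 K

T_eq ∝ L^(1/4) · d^(−1/2).
T′ = 823 × 0.88^(1/4) / 3.6^(1/2) = 420 K.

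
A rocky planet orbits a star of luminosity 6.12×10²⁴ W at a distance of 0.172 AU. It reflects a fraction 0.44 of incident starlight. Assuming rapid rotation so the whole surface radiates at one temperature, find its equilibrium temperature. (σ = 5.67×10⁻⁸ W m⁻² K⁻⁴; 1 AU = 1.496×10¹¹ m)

T_eq ≈ 206 K

d = 0.172 AU = 2.57×10¹⁰ m.
Flux: S = L/(4πd²) = 6.12×10²⁴/(4π×(2.57×10¹⁰)²) = 736 W m⁻².
Energy balance: absorbed = emitted ⇒ πR²·S(1−A) = 4πR²·σT_eq⁴, so T_eq⁴ = S(1−A)/(4σ).
T_eq = [736 × 0.56 / (4 × 5.67×10⁻⁸)]^(1/4) = (1.82×10⁹)^(1/4) = 206 K.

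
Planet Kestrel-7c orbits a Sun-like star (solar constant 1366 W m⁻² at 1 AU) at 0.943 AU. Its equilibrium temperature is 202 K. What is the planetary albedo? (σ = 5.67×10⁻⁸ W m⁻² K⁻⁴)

A ≈ 0.75

Flux at 0.943 AU: S = 1366/0.943² = 1540 W m⁻².
From T_eq⁴ = S(1−A)/(4σ): 1−A = 4σT_eq⁴/S.
1−A = 4 × 5.67×10⁻⁸ × (202)⁴ / 1540 = 0.246.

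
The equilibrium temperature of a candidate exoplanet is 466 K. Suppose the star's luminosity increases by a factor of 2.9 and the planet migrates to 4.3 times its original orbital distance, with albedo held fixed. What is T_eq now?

T_eq ∝ L^(1/4) · d^(−1/2).
T′ = 466 × 2.9^(1/4) / 4.3^(1/2) = 293 K.

T_eq ≈ 293 K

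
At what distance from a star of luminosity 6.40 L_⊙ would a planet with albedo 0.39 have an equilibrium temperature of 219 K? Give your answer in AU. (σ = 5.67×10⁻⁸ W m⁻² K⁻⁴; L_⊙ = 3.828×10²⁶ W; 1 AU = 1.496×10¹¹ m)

d ≈ 3.19 AU

L = 6.40 × 3.828×10²⁶ = 2.45×10²⁷ W.
From T_eq⁴ = L(1−A)/(16πσd²): d = √[L(1−A)/(16πσT_eq⁴)].
d = √[2.45×10²⁷ × 0.61 / (16π × 5.67×10⁻⁸ × (219)⁴)] = 4.77×10¹¹ m = 3.19 AU.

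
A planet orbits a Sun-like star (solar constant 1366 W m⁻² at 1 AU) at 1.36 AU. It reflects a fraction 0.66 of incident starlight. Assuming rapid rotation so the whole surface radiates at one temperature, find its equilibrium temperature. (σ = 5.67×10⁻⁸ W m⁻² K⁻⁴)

T_eq ≈ 182 K

Flux at 1.36 AU: S = 1366/1.36² = 739 W m⁻².
Energy balance: absorbed = emitted ⇒ πR²·S(1−A) = 4πR²·σT_eq⁴, so T_eq⁴ = S(1−A)/(4σ).
T_eq = [739 × 0.34 / (4 × 5.67×10⁻⁸)]^(1/4) = (1.11×10⁹)^(1/4) = 182 K.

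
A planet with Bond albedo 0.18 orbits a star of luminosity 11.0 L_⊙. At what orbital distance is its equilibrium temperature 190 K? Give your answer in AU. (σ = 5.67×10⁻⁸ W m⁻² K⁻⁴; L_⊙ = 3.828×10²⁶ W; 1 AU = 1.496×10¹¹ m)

L = 11.0 × 3.828×10²⁶ = 4.21×10²⁷ W.
From T_eq⁴ = L(1−A)/(16πσd²): d = √[L(1−A)/(16πσT_eq⁴)].
d = √[4.21×10²⁷ × 0.82 / (16π × 5.67×10⁻⁸ × (190)⁴)] = 9.64×10¹¹ m = 6.45 AU.

d ≈ 6.45 AU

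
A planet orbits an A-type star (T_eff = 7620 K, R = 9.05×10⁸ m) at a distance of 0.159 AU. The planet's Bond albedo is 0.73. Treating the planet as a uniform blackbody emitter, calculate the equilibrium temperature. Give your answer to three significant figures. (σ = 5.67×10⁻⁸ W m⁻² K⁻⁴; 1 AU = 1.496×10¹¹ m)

d = 0.159 AU = 2.38×10¹⁰ m.
L = 4πR_⋆²σT_⋆⁴ = 4π(9.05×10⁸)² × 5.67×10⁻⁸ × (7620)⁴ = 1.97×10²⁷ W.
S = L/(4πd²) = 2.77×10⁵ W m⁻².
Energy balance: absorbed = emitted ⇒ πR²·S(1−A) = 4πR²·σT_eq⁴, so T_eq⁴ = S(1−A)/(4σ).
T_eq = [2.77×10⁵ × 0.27 / (4 × 5.67×10⁻⁸)]^(1/4) = (3.29×10¹¹)^(1/4) = 758 K.

T_eq ≈ 758 K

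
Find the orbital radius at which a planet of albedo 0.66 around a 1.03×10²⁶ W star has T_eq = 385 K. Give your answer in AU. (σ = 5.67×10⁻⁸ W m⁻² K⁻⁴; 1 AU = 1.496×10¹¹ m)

d ≈ 0.158 AU

From T_eq⁴ = L(1−A)/(16πσd²): d = √[L(1−A)/(16πσT_eq⁴)].
d = √[1.03×10²⁶ × 0.34 / (16π × 5.67×10⁻⁸ × (385)⁴)] = 2.36×10¹⁰ m = 0.158 AU.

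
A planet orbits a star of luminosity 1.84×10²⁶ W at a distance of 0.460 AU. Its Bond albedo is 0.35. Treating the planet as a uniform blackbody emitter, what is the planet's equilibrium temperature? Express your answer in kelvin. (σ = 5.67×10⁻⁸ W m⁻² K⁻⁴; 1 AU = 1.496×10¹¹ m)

d = 0.460 AU = 6.88×10¹⁰ m.
Flux: S = L/(4πd²) = 1.84×10²⁶/(4π×(6.88×10¹⁰)²) = 3090 W m⁻².
Energy balance: absorbed = emitted ⇒ πR²·S(1−A) = 4πR²·σT_eq⁴, so T_eq⁴ = S(1−A)/(4σ).
T_eq = [3090 × 0.65 / (4 × 5.67×10⁻⁸)]^(1/4) = (8.86×10⁹)^(1/4) = 307 K.

T_eq ≈ 307 K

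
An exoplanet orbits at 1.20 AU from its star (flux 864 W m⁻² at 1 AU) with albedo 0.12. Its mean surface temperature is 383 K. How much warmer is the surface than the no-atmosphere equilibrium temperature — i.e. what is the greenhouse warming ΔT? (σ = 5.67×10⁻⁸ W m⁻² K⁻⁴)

S = 864/1.20² = 600.0 W m⁻².
T_eq = [S(1−A)/(4σ)]^(1/4) = [600.0×0.88/(4×5.67×10⁻⁸)]^(1/4) = 219.7 K.
ΔT = T_surf − T_eq = 383 − 219.7.

ΔT ≈ 163.3 K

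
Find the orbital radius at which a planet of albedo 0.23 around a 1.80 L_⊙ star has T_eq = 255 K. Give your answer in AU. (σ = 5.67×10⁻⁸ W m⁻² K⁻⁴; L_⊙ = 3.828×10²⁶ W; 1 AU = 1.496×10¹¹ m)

L = 1.80 × 3.828×10²⁶ = 6.89×10²⁶ W.
From T_eq⁴ = L(1−A)/(16πσd²): d = √[L(1−A)/(16πσT_eq⁴)].
d = √[6.89×10²⁶ × 0.77 / (16π × 5.67×10⁻⁸ × (255)⁴)] = 2.10×10¹¹ m = 1.40 AU.

d ≈ 1.40 AU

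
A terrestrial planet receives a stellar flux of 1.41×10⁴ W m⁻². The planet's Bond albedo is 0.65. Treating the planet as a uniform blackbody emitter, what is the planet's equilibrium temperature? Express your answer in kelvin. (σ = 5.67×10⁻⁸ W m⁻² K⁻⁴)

Energy balance: absorbed = emitted ⇒ πR²·S(1−A) = 4πR²·σT_eq⁴, so T_eq⁴ = S(1−A)/(4σ).
T_eq = [1.41×10⁴ × 0.35 / (4 × 5.67×10⁻⁸)]^(1/4) = (2.18×10¹⁰)^(1/4) = 384 K.

T_eq ≈ 384 K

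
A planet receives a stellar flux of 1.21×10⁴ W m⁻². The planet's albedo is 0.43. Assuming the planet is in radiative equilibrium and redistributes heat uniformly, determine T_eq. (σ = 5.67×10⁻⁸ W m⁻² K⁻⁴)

Energy balance: absorbed = emitted ⇒ πR²·S(1−A) = 4πR²·σT_eq⁴, so T_eq⁴ = S(1−A)/(4σ).
T_eq = [1.21×10⁴ × 0.57 / (4 × 5.67×10⁻⁸)]^(1/4) = (3.04×10¹⁰)^(1/4) = 418 K.

T_eq ≈ 418 K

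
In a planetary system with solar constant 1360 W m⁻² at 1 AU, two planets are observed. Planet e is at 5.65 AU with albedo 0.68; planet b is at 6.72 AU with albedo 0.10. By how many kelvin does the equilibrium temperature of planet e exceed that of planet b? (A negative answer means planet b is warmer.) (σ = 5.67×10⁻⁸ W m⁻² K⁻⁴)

ΔT ≈ -16.5 K

T_eq = [S₀(1−A)/(4σd²)]^(1/4), so T ∝ (1−A)^(1/4) / √d.
T₁ = [1360×0.32/(4×5.67×10⁻⁸×5.65²)]^(1/4) = 88.05 K.
T₂ = [1360×0.90/(4×5.67×10⁻⁸×6.72²)]^(1/4) = 104.56 K.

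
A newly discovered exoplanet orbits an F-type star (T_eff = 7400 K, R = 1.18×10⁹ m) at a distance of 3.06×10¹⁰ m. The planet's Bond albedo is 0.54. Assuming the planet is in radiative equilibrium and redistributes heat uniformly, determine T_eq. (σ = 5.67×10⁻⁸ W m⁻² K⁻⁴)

L = 4πR_⋆²σT_⋆⁴ = 4π(1.18×10⁹)² × 5.67×10⁻⁸ × (7400)⁴ = 2.97×10²⁷ W.
S = L/(4πd²) = 2.53×10⁵ W m⁻².
Energy balance: absorbed = emitted ⇒ πR²·S(1−A) = 4πR²·σT_eq⁴, so T_eq⁴ = S(1−A)/(4σ).
T_eq = [2.53×10⁵ × 0.46 / (4 × 5.67×10⁻⁸)]^(1/4) = (5.13×10¹¹)^(1/4) = 846 K.

T_eq ≈ 846 K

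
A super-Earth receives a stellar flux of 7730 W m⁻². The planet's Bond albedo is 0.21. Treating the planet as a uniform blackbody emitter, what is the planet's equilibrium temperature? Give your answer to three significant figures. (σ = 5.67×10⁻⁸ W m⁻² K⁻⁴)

T_eq ≈ 405 K

Energy balance: absorbed = emitted ⇒ πR²·S(1−A) = 4πR²·σT_eq⁴, so T_eq⁴ = S(1−A)/(4σ).
T_eq = [7730 × 0.79 / (4 × 5.67×10⁻⁸)]^(1/4) = (2.69×10¹⁰)^(1/4) = 405 K.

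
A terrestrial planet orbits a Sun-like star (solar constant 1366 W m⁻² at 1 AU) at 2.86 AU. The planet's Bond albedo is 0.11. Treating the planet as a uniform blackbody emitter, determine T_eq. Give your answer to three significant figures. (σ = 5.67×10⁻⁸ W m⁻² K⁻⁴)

Flux at 2.86 AU: S = 1366/2.86² = 167 W m⁻².
Energy balance: absorbed = emitted ⇒ πR²·S(1−A) = 4πR²·σT_eq⁴, so T_eq⁴ = S(1−A)/(4σ).
T_eq = [167 × 0.89 / (4 × 5.67×10⁻⁸)]^(1/4) = (6.55×10⁸)^(1/4) = 160 K.

T_eq ≈ 160 K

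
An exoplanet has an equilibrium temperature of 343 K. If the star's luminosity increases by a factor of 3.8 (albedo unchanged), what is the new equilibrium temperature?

T_eq ≈ 479 K

T_eq ∝ L^(1/4) · d^(−1/2).
T′ = 343 × 3.8^(1/4) = 479 K.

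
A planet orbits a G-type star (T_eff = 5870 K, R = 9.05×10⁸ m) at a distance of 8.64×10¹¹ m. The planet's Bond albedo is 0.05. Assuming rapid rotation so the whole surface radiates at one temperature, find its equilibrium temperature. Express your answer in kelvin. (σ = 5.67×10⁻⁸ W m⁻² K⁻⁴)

T_eq ≈ 133 K

L = 4πR_⋆²σT_⋆⁴ = 4π(9.05×10⁸)² × 5.67×10⁻⁸ × (5870)⁴ = 6.93×10²⁶ W.
S = L/(4πd²) = 73.9 W m⁻².
Energy balance: absorbed = emitted ⇒ πR²·S(1−A) = 4πR²·σT_eq⁴, so T_eq⁴ = S(1−A)/(4σ).
T_eq = [73.9 × 0.95 / (4 × 5.67×10⁻⁸)]^(1/4) = (3.09×10⁸)^(1/4) = 133 K.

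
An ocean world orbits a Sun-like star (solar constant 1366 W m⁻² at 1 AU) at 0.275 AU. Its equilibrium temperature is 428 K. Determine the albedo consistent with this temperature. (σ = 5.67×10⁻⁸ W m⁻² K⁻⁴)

A ≈ 0.58

Flux at 0.275 AU: S = 1366/0.275² = 1.81×10⁴ W m⁻².
From T_eq⁴ = S(1−A)/(4σ): 1−A = 4σT_eq⁴/S.
1−A = 4 × 5.67×10⁻⁸ × (428)⁴ / 1.81×10⁴ = 0.421.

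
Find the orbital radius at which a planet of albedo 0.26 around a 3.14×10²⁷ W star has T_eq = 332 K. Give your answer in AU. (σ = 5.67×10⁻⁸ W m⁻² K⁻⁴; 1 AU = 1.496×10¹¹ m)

From T_eq⁴ = L(1−A)/(16πσd²): d = √[L(1−A)/(16πσT_eq⁴)].
d = √[3.14×10²⁷ × 0.74 / (16π × 5.67×10⁻⁸ × (332)⁴)] = 2.59×10¹¹ m = 1.73 AU.

d ≈ 1.73 AU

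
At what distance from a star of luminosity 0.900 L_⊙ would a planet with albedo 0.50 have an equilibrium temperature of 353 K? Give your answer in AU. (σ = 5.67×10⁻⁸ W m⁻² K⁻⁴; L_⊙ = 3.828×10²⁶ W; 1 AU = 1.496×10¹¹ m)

d ≈ 0.417 AU

L = 0.900 × 3.828×10²⁶ = 3.45×10²⁶ W.
From T_eq⁴ = L(1−A)/(16πσd²): d = √[L(1−A)/(16πσT_eq⁴)].
d = √[3.45×10²⁶ × 0.50 / (16π × 5.67×10⁻⁸ × (353)⁴)] = 6.24×10¹⁰ m = 0.417 AU.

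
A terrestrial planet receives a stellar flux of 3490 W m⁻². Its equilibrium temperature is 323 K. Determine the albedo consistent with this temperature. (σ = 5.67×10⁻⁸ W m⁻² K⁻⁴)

From T_eq⁴ = S(1−A)/(4σ): 1−A = 4σT_eq⁴/S.
1−A = 4 × 5.67×10⁻⁸ × (323)⁴ / 3490 = 0.707.

A ≈ 0.29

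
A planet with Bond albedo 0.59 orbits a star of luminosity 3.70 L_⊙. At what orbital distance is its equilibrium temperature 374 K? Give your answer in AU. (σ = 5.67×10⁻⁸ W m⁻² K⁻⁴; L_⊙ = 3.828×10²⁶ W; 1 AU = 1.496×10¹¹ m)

L = 3.70 × 3.828×10²⁶ = 1.42×10²⁷ W.
From T_eq⁴ = L(1−A)/(16πσd²): d = √[L(1−A)/(16πσT_eq⁴)].
d = √[1.42×10²⁷ × 0.41 / (16π × 5.67×10⁻⁸ × (374)⁴)] = 1.02×10¹¹ m = 0.682 AU.

d ≈ 0.682 AU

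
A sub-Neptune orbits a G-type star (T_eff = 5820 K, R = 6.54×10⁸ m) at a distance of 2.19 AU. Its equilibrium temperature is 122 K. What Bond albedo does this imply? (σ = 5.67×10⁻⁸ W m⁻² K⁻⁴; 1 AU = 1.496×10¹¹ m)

d = 2.19 AU = 3.28×10¹¹ m.
L = 4πR_⋆²σT_⋆⁴ = 4π(6.54×10⁸)² × 5.67×10⁻⁸ × (5820)⁴ = 3.50×10²⁶ W.
S = L/(4πd²) = 259 W m⁻².
From T_eq⁴ = S(1−A)/(4σ): 1−A = 4σT_eq⁴/S.
1−A = 4 × 5.67×10⁻⁸ × (122)⁴ / 259 = 0.194.

A ≈ 0.81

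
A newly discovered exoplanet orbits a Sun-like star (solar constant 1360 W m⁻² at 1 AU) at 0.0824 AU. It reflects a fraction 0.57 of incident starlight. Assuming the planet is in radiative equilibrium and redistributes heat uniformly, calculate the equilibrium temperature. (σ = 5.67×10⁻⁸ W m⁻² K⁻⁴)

T_eq ≈ 785 K

Flux at 0.0824 AU: S = 1360/0.0824² = 2.00×10⁵ W m⁻².
Energy balance: absorbed = emitted ⇒ πR²·S(1−A) = 4πR²·σT_eq⁴, so T_eq⁴ = S(1−A)/(4σ).
T_eq = [2.00×10⁵ × 0.43 / (4 × 5.67×10⁻⁸)]^(1/4) = (3.80×10¹¹)^(1/4) = 785 K.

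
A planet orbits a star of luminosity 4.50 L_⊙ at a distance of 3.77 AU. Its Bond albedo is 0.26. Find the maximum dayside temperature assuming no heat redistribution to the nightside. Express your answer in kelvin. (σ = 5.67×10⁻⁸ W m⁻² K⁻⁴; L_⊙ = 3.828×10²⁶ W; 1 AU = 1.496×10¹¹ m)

T_ss ≈ 274 K

d = 3.77 AU = 5.64×10¹¹ m.
L = 4.50 × 3.828×10²⁶ = 1.72×10²⁷ W.
Flux: S = L/(4πd²) = 1.72×10²⁷/(4π×(5.64×10¹¹)²) = 431 W m⁻².
With no redistribution each surface element balances locally: S(1−A) = σT⁴.
T = [431 × 0.74 / 5.67×10⁻⁸]^(1/4) = (5.62×10⁹)^(1/4) = 274 K.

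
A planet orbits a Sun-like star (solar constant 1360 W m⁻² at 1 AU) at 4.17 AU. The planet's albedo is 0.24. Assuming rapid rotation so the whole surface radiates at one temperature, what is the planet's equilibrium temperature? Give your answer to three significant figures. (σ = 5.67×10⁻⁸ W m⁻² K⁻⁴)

T_eq ≈ 127 K

Flux at 4.17 AU: S = 1360/4.17² = 78.2 W m⁻².
Energy balance: absorbed = emitted ⇒ πR²·S(1−A) = 4πR²·σT_eq⁴, so T_eq⁴ = S(1−A)/(4σ).
T_eq = [78.2 × 0.76 / (4 × 5.67×10⁻⁸)]^(1/4) = (2.62×10⁸)^(1/4) = 127 K.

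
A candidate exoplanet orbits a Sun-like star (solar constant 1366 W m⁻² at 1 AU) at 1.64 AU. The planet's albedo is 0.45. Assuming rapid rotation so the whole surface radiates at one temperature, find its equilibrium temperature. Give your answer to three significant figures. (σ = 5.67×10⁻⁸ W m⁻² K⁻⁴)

Flux at 1.64 AU: S = 1366/1.64² = 508 W m⁻².
Energy balance: absorbed = emitted ⇒ πR²·S(1−A) = 4πR²·σT_eq⁴, so T_eq⁴ = S(1−A)/(4σ).
T_eq = [508 × 0.55 / (4 × 5.67×10⁻⁸)]^(1/4) = (1.23×10⁹)^(1/4) = 187 K.

T_eq ≈ 187 K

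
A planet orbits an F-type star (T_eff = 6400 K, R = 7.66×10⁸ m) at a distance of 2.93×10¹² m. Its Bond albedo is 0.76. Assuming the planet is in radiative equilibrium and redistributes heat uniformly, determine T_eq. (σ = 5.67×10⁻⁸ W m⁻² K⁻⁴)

L = 4πR_⋆²σT_⋆⁴ = 4π(7.66×10⁸)² × 5.67×10⁻⁸ × (6400)⁴ = 7.01×10²⁶ W.
S = L/(4πd²) = 6.50 W m⁻².
Energy balance: absorbed = emitted ⇒ πR²·S(1−A) = 4πR²·σT_eq⁴, so T_eq⁴ = S(1−A)/(4σ).
T_eq = [6.50 × 0.24 / (4 × 5.67×10⁻⁸)]^(1/4) = (6.88×10⁶)^(1/4) = 51.2 K.

T_eq ≈ 51.2 K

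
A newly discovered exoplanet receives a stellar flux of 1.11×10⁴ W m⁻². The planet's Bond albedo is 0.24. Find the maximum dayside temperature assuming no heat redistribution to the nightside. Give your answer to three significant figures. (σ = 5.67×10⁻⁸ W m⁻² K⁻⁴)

With no redistribution each surface element balances locally: S(1−A) = σT⁴.
T = [1.11×10⁴ × 0.76 / 5.67×10⁻⁸]^(1/4) = (1.49×10¹¹)^(1/4) = 621 K.

T_ss ≈ 621 K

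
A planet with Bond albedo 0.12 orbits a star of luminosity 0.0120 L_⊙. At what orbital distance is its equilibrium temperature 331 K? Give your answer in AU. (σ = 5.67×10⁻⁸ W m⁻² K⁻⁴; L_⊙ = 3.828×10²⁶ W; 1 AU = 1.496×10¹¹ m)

d ≈ 0.0727 AU

L = 0.0120 × 3.828×10²⁶ = 4.59×10²⁴ W.
From T_eq⁴ = L(1−A)/(16πσd²): d = √[L(1−A)/(16πσT_eq⁴)].
d = √[4.59×10²⁴ × 0.88 / (16π × 5.67×10⁻⁸ × (331)⁴)] = 1.09×10¹⁰ m = 0.0727 AU.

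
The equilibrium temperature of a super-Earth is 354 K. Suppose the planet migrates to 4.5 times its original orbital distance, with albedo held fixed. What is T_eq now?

T_eq ∝ L^(1/4) · d^(−1/2).
T′ = 354 / 4.5^(1/2) = 167 K.

T_eq ≈ 167 K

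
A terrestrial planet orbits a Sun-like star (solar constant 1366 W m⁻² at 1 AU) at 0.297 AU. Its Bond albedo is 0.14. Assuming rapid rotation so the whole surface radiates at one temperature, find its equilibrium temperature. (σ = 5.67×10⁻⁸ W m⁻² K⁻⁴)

T_eq ≈ 492 K

Flux at 0.297 AU: S = 1366/0.297² = 1.55×10⁴ W m⁻².
Energy balance: absorbed = emitted ⇒ πR²·S(1−A) = 4πR²·σT_eq⁴, so T_eq⁴ = S(1−A)/(4σ).
T_eq = [1.55×10⁴ × 0.86 / (4 × 5.67×10⁻⁸)]^(1/4) = (5.87×10¹⁰)^(1/4) = 492 K.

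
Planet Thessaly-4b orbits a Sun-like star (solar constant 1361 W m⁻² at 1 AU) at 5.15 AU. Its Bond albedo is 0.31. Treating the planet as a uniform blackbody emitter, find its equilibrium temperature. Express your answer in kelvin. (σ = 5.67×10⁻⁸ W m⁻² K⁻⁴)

T_eq ≈ 112 K

Flux at 5.15 AU: S = 1361/5.15² = 51.3 W m⁻².
Energy balance: absorbed = emitted ⇒ πR²·S(1−A) = 4πR²·σT_eq⁴, so T_eq⁴ = S(1−A)/(4σ).
T_eq = [51.3 × 0.69 / (4 × 5.67×10⁻⁸)]^(1/4) = (1.56×10⁸)^(1/4) = 112 K.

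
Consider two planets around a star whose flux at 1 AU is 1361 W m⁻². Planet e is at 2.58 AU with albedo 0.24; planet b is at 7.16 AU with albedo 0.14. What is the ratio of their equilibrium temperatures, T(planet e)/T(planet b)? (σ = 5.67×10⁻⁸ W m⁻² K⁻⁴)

T₁/T₂ ≈ 1.615

T_eq = [S₀(1−A)/(4σd²)]^(1/4), so T ∝ (1−A)^(1/4) / √d.
T₁ = [1361×0.76/(4×5.67×10⁻⁸×2.58²)]^(1/4) = 161.79 K.
T₂ = [1361×0.86/(4×5.67×10⁻⁸×7.16²)]^(1/4) = 100.17 K.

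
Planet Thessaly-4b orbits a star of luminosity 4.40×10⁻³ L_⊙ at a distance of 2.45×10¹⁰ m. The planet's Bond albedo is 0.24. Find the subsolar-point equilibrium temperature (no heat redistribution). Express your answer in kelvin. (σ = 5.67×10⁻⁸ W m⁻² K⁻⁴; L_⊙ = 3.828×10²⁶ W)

T_ss ≈ 234 K

L = 4.40×10⁻³ × 3.828×10²⁶ = 1.68×10²⁴ W.
Flux: S = L/(4πd²) = 1.68×10²⁴/(4π×(2.45×10¹⁰)²) = 223 W m⁻².
At the subsolar point the surface absorbs S(1−A) and emits σT⁴ per unit area — no factor of 4, since only the local patch is in balance.
T = [223 × 0.76 / 5.67×10⁻⁸]^(1/4) = (2.99×10⁹)^(1/4) = 234 K.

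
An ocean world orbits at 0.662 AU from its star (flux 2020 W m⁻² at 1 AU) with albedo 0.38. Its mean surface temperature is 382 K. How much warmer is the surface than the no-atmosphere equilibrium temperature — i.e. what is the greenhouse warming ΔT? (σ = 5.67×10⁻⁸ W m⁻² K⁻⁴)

S = 2020/0.662² = 4609 W m⁻².
T_eq = [S(1−A)/(4σ)]^(1/4) = [4609×0.62/(4×5.67×10⁻⁸)]^(1/4) = 335.0 K.
ΔT = T_surf − T_eq = 382 − 335.0.

ΔT ≈ 47.0 K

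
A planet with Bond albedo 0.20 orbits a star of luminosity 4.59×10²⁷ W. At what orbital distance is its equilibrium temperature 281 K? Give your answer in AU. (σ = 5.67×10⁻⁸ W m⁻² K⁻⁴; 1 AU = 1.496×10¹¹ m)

From T_eq⁴ = L(1−A)/(16πσd²): d = √[L(1−A)/(16πσT_eq⁴)].
d = √[4.59×10²⁷ × 0.80 / (16π × 5.67×10⁻⁸ × (281)⁴)] = 4.55×10¹¹ m = 3.04 AU.

d ≈ 3.04 AU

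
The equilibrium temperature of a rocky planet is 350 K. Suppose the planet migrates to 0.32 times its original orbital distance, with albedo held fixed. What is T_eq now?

T_eq ≈ 619 K

T_eq ∝ L^(1/4) · d^(−1/2).
T′ = 350 / 0.32^(1/2) = 619 K.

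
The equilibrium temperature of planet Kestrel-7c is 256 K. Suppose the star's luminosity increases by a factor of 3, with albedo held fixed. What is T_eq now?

T_eq ∝ L^(1/4) · d^(−1/2).
T′ = 256 × 3^(1/4) = 337 K.

T_eq ≈ 337 K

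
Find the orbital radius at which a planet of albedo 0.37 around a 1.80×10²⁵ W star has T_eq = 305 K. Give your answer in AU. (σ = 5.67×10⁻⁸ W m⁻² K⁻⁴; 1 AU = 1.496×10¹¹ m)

From T_eq⁴ = L(1−A)/(16πσd²): d = √[L(1−A)/(16πσT_eq⁴)].
d = √[1.80×10²⁵ × 0.63 / (16π × 5.67×10⁻⁸ × (305)⁴)] = 2.14×10¹⁰ m = 0.143 AU.

d ≈ 0.143 AU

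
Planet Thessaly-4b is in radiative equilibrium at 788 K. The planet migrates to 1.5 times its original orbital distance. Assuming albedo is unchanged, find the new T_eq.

T_eq ≈ 643 K

T_eq ∝ L^(1/4) · d^(−1/2).
T′ = 788 / 1.5^(1/2) = 643 K.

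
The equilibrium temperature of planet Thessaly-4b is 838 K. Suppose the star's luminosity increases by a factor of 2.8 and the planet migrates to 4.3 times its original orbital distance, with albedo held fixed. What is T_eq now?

T_eq ≈ 523 K

T_eq ∝ L^(1/4) · d^(−1/2).
T′ = 838 × 2.8^(1/4) / 4.3^(1/2) = 523 K.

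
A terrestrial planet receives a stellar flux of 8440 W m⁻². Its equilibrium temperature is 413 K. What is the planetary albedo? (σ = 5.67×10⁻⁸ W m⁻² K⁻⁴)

From T_eq⁴ = S(1−A)/(4σ): 1−A = 4σT_eq⁴/S.
1−A = 4 × 5.67×10⁻⁸ × (413)⁴ / 8440 = 0.782.

A ≈ 0.22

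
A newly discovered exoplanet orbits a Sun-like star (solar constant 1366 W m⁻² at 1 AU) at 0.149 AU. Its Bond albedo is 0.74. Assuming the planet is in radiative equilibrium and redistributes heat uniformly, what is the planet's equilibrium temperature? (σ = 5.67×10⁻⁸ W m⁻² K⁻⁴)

T_eq ≈ 515 K

Flux at 0.149 AU: S = 1366/0.149² = 6.15×10⁴ W m⁻².
Energy balance: absorbed = emitted ⇒ πR²·S(1−A) = 4πR²·σT_eq⁴, so T_eq⁴ = S(1−A)/(4σ).
T_eq = [6.15×10⁴ × 0.26 / (4 × 5.67×10⁻⁸)]^(1/4) = (7.05×10¹⁰)^(1/4) = 515 K.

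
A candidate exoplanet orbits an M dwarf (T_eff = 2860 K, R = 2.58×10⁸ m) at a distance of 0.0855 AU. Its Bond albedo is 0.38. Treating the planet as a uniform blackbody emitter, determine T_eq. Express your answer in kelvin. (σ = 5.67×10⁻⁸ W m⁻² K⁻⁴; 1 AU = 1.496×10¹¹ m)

T_eq ≈ 255 K

d = 0.0855 AU = 1.28×10¹⁰ m.
L = 4πR_⋆²σT_⋆⁴ = 4π(2.58×10⁸)² × 5.67×10⁻⁸ × (2860)⁴ = 3.17×10²⁴ W.
S = L/(4πd²) = 1540 W m⁻².
Energy balance: absorbed = emitted ⇒ πR²·S(1−A) = 4πR²·σT_eq⁴, so T_eq⁴ = S(1−A)/(4σ).
T_eq = [1540 × 0.62 / (4 × 5.67×10⁻⁸)]^(1/4) = (4.22×10⁹)^(1/4) = 255 K.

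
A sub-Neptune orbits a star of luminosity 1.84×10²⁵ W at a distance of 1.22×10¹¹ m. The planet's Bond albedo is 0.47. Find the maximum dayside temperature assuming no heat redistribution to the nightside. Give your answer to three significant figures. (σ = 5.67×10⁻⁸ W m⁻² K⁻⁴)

T_ss ≈ 174 K

Flux: S = L/(4πd²) = 1.84×10²⁵/(4π×(1.22×10¹¹)²) = 98.4 W m⁻².
With no redistribution each surface element balances locally: S(1−A) = σT⁴.
T = [98.4 × 0.53 / 5.67×10⁻⁸]^(1/4) = (9.20×10⁸)^(1/4) = 174 K.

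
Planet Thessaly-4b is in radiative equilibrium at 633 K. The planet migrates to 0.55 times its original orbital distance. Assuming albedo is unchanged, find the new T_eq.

T_eq ≈ 854 K

T_eq ∝ L^(1/4) · d^(−1/2).
T′ = 633 / 0.55^(1/2) = 854 K.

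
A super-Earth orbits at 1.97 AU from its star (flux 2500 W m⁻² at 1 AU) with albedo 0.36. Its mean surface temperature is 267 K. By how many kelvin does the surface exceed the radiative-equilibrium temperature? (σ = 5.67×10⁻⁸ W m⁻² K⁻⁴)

S = 2500/1.97² = 644.2 W m⁻².
T_eq = [S(1−A)/(4σ)]^(1/4) = [644.2×0.64/(4×5.67×10⁻⁸)]^(1/4) = 206.5 K.
ΔT = T_surf − T_eq = 267 − 206.5.

ΔT ≈ 60.5 K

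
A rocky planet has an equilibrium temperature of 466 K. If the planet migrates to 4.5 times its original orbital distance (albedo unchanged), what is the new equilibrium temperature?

T_eq ∝ L^(1/4) · d^(−1/2).
T′ = 466 / 4.5^(1/2) = 220 K.

T_eq ≈ 220 K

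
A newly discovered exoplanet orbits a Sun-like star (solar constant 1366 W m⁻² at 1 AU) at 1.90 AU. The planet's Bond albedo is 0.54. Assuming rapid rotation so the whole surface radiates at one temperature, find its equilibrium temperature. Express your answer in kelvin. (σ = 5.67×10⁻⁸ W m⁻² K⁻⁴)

T_eq ≈ 166 K

Flux at 1.90 AU: S = 1366/1.90² = 378 W m⁻².
Energy balance: absorbed = emitted ⇒ πR²·S(1−A) = 4πR²·σT_eq⁴, so T_eq⁴ = S(1−A)/(4σ).
T_eq = [378 × 0.46 / (4 × 5.67×10⁻⁸)]^(1/4) = (7.67×10⁸)^(1/4) = 166 K.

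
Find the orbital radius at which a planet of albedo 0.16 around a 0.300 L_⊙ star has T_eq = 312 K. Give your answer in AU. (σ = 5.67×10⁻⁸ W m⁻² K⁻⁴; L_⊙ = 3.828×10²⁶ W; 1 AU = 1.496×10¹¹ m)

d ≈ 0.400 AU

L = 0.300 × 3.828×10²⁶ = 1.15×10²⁶ W.
From T_eq⁴ = L(1−A)/(16πσd²): d = √[L(1−A)/(16πσT_eq⁴)].
d = √[1.15×10²⁶ × 0.84 / (16π × 5.67×10⁻⁸ × (312)⁴)] = 5.98×10¹⁰ m = 0.400 AU.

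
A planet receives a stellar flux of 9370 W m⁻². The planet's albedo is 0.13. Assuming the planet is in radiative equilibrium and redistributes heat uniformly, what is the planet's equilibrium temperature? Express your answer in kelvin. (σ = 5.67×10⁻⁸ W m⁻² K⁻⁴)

Energy balance: absorbed = emitted ⇒ πR²·S(1−A) = 4πR²·σT_eq⁴, so T_eq⁴ = S(1−A)/(4σ).
T_eq = [9370 × 0.87 / (4 × 5.67×10⁻⁸)]^(1/4) = (3.59×10¹⁰)^(1/4) = 435 K.

T_eq ≈ 435 K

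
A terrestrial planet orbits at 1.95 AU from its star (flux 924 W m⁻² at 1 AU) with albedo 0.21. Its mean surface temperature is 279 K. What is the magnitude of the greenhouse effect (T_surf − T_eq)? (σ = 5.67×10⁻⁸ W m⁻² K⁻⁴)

ΔT ≈ 108.4 K

S = 924/1.95² = 243.0 W m⁻².
T_eq = [S(1−A)/(4σ)]^(1/4) = [243.0×0.79/(4×5.67×10⁻⁸)]^(1/4) = 170.6 K.
ΔT = T_surf − T_eq = 279 − 170.6.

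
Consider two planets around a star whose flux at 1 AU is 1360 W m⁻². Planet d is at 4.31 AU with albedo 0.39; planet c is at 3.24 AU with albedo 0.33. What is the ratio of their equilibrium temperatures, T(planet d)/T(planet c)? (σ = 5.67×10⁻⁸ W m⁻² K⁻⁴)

T₁/T₂ ≈ 0.847

T_eq = [S₀(1−A)/(4σd²)]^(1/4), so T ∝ (1−A)^(1/4) / √d.
T₁ = [1360×0.61/(4×5.67×10⁻⁸×4.31²)]^(1/4) = 118.46 K.
T₂ = [1360×0.67/(4×5.67×10⁻⁸×3.24²)]^(1/4) = 139.87 K.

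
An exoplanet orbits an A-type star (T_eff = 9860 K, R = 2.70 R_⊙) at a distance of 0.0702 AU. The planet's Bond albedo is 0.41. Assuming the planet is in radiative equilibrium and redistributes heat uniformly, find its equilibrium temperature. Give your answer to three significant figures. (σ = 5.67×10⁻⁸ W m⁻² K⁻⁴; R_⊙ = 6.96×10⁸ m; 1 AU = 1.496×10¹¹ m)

R_⋆ = 2.70 × 6.96×10⁸ = 1.88×10⁹ m.
d = 0.0702 AU = 1.05×10¹⁰ m.
L = 4πR_⋆²σT_⋆⁴ = 4π(1.88×10⁹)² × 5.67×10⁻⁸ × (9860)⁴ = 2.38×10²⁸ W.
S = L/(4πd²) = 1.72×10⁷ W m⁻².
Energy balance: absorbed = emitted ⇒ πR²·S(1−A) = 4πR²·σT_eq⁴, so T_eq⁴ = S(1−A)/(4σ).
T_eq = [1.72×10⁷ × 0.59 / (4 × 5.67×10⁻⁸)]^(1/4) = (4.46×10¹³)^(1/4) = 2580 K.

T_eq ≈ 2580 K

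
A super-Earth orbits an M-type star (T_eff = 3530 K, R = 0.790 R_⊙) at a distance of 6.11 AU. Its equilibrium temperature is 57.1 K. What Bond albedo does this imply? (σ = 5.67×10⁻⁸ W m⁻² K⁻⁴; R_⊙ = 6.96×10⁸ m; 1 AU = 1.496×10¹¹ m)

A ≈ 0.24

R_⋆ = 0.790 × 6.96×10⁸ = 5.50×10⁸ m.
d = 6.11 AU = 9.14×10¹¹ m.
L = 4πR_⋆²σT_⋆⁴ = 4π(5.50×10⁸)² × 5.67×10⁻⁸ × (3530)⁴ = 3.34×10²⁵ W.
S = L/(4πd²) = 3.19 W m⁻².
From T_eq⁴ = S(1−A)/(4σ): 1−A = 4σT_eq⁴/S.
1−A = 4 × 5.67×10⁻⁸ × (57.1)⁴ / 3.19 = 0.757.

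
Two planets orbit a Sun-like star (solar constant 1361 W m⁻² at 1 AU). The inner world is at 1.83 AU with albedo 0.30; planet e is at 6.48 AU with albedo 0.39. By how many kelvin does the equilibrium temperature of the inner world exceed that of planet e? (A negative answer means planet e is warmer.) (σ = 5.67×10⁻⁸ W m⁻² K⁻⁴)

T_eq = [S₀(1−A)/(4σd²)]^(1/4), so T ∝ (1−A)^(1/4) / √d.
T₁ = [1361×0.70/(4×5.67×10⁻⁸×1.83²)]^(1/4) = 188.19 K.
T₂ = [1361×0.61/(4×5.67×10⁻⁸×6.48²)]^(1/4) = 96.63 K.

ΔT ≈ 91.6 K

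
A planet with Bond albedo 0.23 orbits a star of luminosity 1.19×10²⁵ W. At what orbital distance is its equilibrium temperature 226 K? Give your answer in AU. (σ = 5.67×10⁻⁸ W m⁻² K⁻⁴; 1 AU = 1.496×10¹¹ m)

From T_eq⁴ = L(1−A)/(16πσd²): d = √[L(1−A)/(16πσT_eq⁴)].
d = √[1.19×10²⁵ × 0.77 / (16π × 5.67×10⁻⁸ × (226)⁴)] = 3.51×10¹⁰ m = 0.235 AU.

d ≈ 0.235 AU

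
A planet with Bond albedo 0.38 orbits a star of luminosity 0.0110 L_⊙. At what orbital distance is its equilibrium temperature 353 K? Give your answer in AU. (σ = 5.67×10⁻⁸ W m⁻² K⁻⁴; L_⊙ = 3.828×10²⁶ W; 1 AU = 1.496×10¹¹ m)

L = 0.0110 × 3.828×10²⁶ = 4.21×10²⁴ W.
From T_eq⁴ = L(1−A)/(16πσd²): d = √[L(1−A)/(16πσT_eq⁴)].
d = √[4.21×10²⁴ × 0.62 / (16π × 5.67×10⁻⁸ × (353)⁴)] = 7.68×10⁹ m = 0.0513 AU.

d ≈ 0.0513 AU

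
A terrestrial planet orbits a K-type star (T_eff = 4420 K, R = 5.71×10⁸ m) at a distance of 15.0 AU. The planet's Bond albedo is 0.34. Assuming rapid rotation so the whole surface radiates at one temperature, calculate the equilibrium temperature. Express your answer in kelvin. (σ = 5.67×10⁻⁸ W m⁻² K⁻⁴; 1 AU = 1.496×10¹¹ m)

T_eq ≈ 44.9 K

d = 15.0 AU = 2.24×10¹² m.
L = 4πR_⋆²σT_⋆⁴ = 4π(5.71×10⁸)² × 5.67×10⁻⁸ × (4420)⁴ = 8.87×10²⁵ W.
S = L/(4πd²) = 1.40 W m⁻².
Energy balance: absorbed = emitted ⇒ πR²·S(1−A) = 4πR²·σT_eq⁴, so T_eq⁴ = S(1−A)/(4σ).
T_eq = [1.40 × 0.66 / (4 × 5.67×10⁻⁸)]^(1/4) = (4.08×10⁶)^(1/4) = 44.9 K.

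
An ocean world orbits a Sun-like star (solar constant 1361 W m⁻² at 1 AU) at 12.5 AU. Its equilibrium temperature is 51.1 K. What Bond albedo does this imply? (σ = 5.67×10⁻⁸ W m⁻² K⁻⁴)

Flux at 12.5 AU: S = 1361/12.5² = 8.71 W m⁻².
From T_eq⁴ = S(1−A)/(4σ): 1−A = 4σT_eq⁴/S.
1−A = 4 × 5.67×10⁻⁸ × (51.1)⁴ / 8.71 = 0.178.

A ≈ 0.82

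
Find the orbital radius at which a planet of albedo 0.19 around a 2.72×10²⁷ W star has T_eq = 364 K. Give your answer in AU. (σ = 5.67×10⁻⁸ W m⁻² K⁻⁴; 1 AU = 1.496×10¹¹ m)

From T_eq⁴ = L(1−A)/(16πσd²): d = √[L(1−A)/(16πσT_eq⁴)].
d = √[2.72×10²⁷ × 0.81 / (16π × 5.67×10⁻⁸ × (364)⁴)] = 2.10×10¹¹ m = 1.40 AU.

d ≈ 1.40 AU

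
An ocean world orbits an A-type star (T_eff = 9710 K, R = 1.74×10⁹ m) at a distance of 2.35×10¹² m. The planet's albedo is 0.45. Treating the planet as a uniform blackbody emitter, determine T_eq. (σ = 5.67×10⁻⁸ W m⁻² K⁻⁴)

T_eq ≈ 161 K

L = 4πR_⋆²σT_⋆⁴ = 4π(1.74×10⁹)² × 5.67×10⁻⁸ × (9710)⁴ = 1.92×10²⁸ W.
S = L/(4πd²) = 276 W m⁻².
Energy balance: absorbed = emitted ⇒ πR²·S(1−A) = 4πR²·σT_eq⁴, so T_eq⁴ = S(1−A)/(4σ).
T_eq = [276 × 0.55 / (4 × 5.67×10⁻⁸)]^(1/4) = (6.70×10⁸)^(1/4) = 161 K.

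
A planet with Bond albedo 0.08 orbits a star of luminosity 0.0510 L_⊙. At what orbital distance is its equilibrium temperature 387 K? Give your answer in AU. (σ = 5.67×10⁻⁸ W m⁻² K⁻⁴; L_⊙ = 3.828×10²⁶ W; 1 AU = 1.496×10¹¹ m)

L = 0.0510 × 3.828×10²⁶ = 1.95×10²⁵ W.
From T_eq⁴ = L(1−A)/(16πσd²): d = √[L(1−A)/(16πσT_eq⁴)].
d = √[1.95×10²⁵ × 0.92 / (16π × 5.67×10⁻⁸ × (387)⁴)] = 1.68×10¹⁰ m = 0.112 AU.

d ≈ 0.112 AU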